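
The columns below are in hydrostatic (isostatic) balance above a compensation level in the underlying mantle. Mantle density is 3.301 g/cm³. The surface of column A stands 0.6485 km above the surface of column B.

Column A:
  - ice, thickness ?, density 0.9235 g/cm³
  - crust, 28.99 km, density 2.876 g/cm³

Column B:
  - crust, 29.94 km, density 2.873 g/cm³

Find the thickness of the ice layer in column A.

Take the compensation level at the base of the deeper column (depth z_c below the surface of column A) and equate Σ ρ_i t_i down to z_c; mantle fills any gap and the z_c terms cancel.
Column A: x×0.9235 + 28.99×2.876 + (z_c − 28.99 − x)×3.301
Column B: 0.6485×0 + 29.94×2.873 + (z_c − 0.6485 − 29.94)×3.301
The z_c×3.301 term appears on both sides and cancels. Collect the known terms of each column as K = Σ(ρt)_known − 3.301 × (depth of known layers): K_A = 83.37524 − 3.301×28.99 = −12.32075; K_B = 86.01762 − 3.301×(0.6485 + 29.94) = −14.9550185.
Balance: K_A − x×(3.301 − 0.9235) = K_B, so x = (K_A − K_B)/(3.301 − 0.9235) = 2.63427/2.3775 = 1.11 km.

1.11 km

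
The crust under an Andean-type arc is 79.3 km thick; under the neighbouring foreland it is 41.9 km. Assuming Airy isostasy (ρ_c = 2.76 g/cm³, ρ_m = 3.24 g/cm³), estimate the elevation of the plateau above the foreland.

Excess crust Δ = 79.3 km − 41.9 km = 37.4 km, split between elevation h and root r with h + r = Δ.
Airy balance ρ_c h = (ρ_m − ρ_c) r gives r = h ρ_c/(ρ_m − ρ_c), so h (1 + ρ_c/(ρ_m − ρ_c)) = Δ, i.e. h = Δ (ρ_m − ρ_c)/ρ_m.
h = 37.4 km × 0.48/3.24 = 5.54 km.

5.54 km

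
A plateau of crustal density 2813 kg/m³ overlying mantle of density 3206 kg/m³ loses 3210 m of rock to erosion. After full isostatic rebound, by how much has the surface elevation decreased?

Rebound u = e ρ_c/ρ_m = 3210 m × 2813/3206 = 2817 m.
Net surface drop = e − u = 3210 m − 2817 m = e (ρ_m − ρ_c)/ρ_m = 393 m.

393 m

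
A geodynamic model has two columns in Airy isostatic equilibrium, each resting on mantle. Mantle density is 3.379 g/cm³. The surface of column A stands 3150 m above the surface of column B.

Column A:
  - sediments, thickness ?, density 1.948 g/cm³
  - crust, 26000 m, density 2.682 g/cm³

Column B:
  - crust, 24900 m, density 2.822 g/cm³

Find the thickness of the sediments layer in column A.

4470 m

Take the compensation level at the base of the deeper column (depth z_c below the surface of column A) and equate Σ ρ_i t_i down to z_c; mantle fills any gap and the z_c terms cancel.
Column A: x×1.948 + 26000×2.682 + (z_c − 26000 − x)×3.379
Column B: 3150×0 + 24900×2.822 + (z_c − 3150 − 24900)×3.379
The z_c×3.379 term appears on both sides and cancels. Collect the known terms of each column as K = Σ(ρt)_known − 3.379 × (depth of known layers): K_A = 69732 − 3.379×26000 = −18122; K_B = 70267.8 − 3.379×(3150 + 24900) = −24513.15.
Balance: K_A − x×(3.379 − 1.948) = K_B, so x = (K_A − K_B)/(3.379 − 1.948) = 6391.15/1.431 = 4470 m.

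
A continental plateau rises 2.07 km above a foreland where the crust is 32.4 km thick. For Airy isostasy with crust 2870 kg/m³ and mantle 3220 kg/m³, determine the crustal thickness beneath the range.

Root depth r = h ρ_c / (ρ_m − ρ_c) = 2.07 km × 2870 / 350 = 16.97 km.
Total thickness = T + h + r = 32.4 km + 2.07 km + 16.97 km = 51.4 km.

51.4 km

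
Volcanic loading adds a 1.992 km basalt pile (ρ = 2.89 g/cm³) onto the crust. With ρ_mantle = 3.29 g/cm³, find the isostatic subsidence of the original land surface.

Subaerial loading: s = t ρ_load / ρ_m.
s = 1.992 km × 2.89/3.29 = 1.75 km.

1.75 km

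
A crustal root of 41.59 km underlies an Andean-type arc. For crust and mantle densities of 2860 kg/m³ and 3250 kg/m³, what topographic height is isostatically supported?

5.67 km

In Airy isostatic equilibrium: ρ_c h = (ρ_m − ρ_c) r.
h = r (ρ_m − ρ_c) / ρ_c = 41.59 km × (3250 − 2860) / 2860 = 5.67 km.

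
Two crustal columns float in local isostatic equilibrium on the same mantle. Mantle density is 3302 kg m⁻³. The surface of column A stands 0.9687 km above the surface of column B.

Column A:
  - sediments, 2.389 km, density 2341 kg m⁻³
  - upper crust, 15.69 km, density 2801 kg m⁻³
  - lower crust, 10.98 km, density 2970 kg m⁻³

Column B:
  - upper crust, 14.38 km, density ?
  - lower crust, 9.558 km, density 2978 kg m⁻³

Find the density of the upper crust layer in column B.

2780 kg m⁻³

Take the compensation level at the base of the deeper column (depth z_c below the surface of column A) and equate Σ ρ_i t_i down to z_c; mantle fills any gap and the z_c terms cancel.
Column A: 2.389×2341 + 15.69×2801 + 10.98×2970 + (z_c − 29.059)×3302
Column B: 0.9687×0 + 14.38×ρ + 9.558×2978 + (z_c − 0.9687 − 23.938)×3302
The z_c×3302 term appears on both sides and cancels. Collect the known terms of each column as K = Σ(ρt)_known − 3302 × (depth of known layers): K_A = 82150.939 − 3302×29.059 = −13801.879; K_B = 28463.724 − 3302×(0.9687 + 23.938) = −53778.1994.
Balance: K_A = K_B + 14.38×ρ, so ρ = (K_A − K_B)/14.38 = 39976.3/14.38 = 2780 kg m⁻³.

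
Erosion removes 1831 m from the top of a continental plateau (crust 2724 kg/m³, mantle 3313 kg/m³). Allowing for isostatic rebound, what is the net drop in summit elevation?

326 m

Rebound u = e ρ_c/ρ_m = 1831 m × 2724/3313 = 1505 m.
Net surface drop = e − u = 1831 m − 1505 m = e (ρ_m − ρ_c)/ρ_m = 326 m.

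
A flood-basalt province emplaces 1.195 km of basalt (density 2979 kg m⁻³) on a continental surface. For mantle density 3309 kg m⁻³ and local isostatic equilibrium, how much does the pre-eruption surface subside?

1.08 km

Subaerial loading: s = t ρ_load / ρ_m.
s = 1.195 km × 2979/3309 = 1.08 km.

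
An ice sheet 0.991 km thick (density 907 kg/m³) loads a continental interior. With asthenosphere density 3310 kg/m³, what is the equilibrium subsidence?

Balancing pressure at the compensation depth: the ice load ρ_ice t is balanced by mantle displaced below, ρ_m s.
s = t ρ_ice / ρ_m = 0.991 km × 907/3310 = 0.272 km.

0.272 km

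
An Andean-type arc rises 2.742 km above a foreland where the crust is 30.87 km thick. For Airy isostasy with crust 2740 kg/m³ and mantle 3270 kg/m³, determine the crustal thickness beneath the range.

47.8 km

Root depth r = h ρ_c / (ρ_m − ρ_c) = 2.742 km × 2740 / 530 = 14.18 km.
Total thickness = T + h + r = 30.87 km + 2.742 km + 14.18 km = 47.8 km.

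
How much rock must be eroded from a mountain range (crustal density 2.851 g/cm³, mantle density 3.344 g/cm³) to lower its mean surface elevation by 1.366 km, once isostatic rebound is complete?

9.27 km

Net drop Δ = e − u = e − e ρ_c/ρ_m = e (ρ_m − ρ_c)/ρ_m.
e = Δ ρ_m/(ρ_m − ρ_c) = 1.366 km × 3.344/0.493 = 9.27 km.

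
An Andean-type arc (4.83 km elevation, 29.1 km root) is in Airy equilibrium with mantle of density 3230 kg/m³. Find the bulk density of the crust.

ρ_c h = (ρ_m − ρ_c) r → ρ_c (h + r) = ρ_m r → ρ_c = ρ_m r / (h + r).
ρ_c = 3230 × 29.1 km / (4.83 km + 29.1 km) = 2770 kg/m³.

2770 kg/m³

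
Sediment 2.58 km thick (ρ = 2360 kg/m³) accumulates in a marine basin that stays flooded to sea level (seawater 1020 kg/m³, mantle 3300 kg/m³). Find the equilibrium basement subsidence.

1.52 km

Submarine loading: the sediment displaces seawater, and the subsidence is in turn flooded, so s (ρ_m − ρ_w) = t (ρ_sed − ρ_w).
s = 2.58 km × (2360 − 1020) / (3300 − 1020) = 1.52 km.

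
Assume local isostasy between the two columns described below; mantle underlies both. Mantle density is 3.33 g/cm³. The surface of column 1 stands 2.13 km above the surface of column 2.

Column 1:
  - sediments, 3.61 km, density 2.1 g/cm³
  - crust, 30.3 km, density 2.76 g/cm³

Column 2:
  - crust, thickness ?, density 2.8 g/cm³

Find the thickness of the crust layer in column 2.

Take the compensation level at the base of the deeper column (depth z_c below the surface of column 1) and equate Σ ρ_i t_i down to z_c; mantle fills any gap and the z_c terms cancel.
Column 1: 3.61×2.1 + 30.3×2.76 + (z_c − 33.91)×3.33
Column 2: 2.13×0 + x×2.8 + (z_c − 2.13 − 0 − x)×3.33
The z_c×3.33 term appears on both sides and cancels. Collect the known terms of each column as K = Σ(ρt)_known − 3.33 × (depth of known layers): K_1 = 91.209 − 3.33×33.91 = −21.7113; K_2 = 0 − 3.33×(2.13 + 0) = −7.0929.
Balance: K_1 = K_2 − x×(3.33 − 2.8), so x = (K_2 − K_1)/(3.33 − 2.8) = 14.6184/0.53 = 27.6 km.

27.6 km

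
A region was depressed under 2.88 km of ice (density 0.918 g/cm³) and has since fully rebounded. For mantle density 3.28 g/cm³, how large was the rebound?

Removing the load lets mantle flow back in; uplift u satisfies ρ_ice t = ρ_m u.
u = t ρ_ice/ρ_m = 2.88 km × 0.918/3.28 = 0.806 km.

0.806 km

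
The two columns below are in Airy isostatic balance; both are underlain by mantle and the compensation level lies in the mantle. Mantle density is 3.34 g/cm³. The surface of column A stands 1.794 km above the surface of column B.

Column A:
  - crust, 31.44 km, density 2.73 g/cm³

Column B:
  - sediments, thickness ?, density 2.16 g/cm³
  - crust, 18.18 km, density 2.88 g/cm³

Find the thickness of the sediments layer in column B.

Take the compensation level at the base of the deeper column (depth z_c below the surface of column A) and equate Σ ρ_i t_i down to z_c; mantle fills any gap and the z_c terms cancel.
Column A: 31.44×2.73 + (z_c − 31.44)×3.34
Column B: 1.794×0 + x×2.16 + 18.18×2.88 + (z_c − 1.794 − 18.18 − x)×3.34
The z_c×3.34 term appears on both sides and cancels. Collect the known terms of each column as K = Σ(ρt)_known − 3.34 × (depth of known layers): K_A = 85.8312 − 3.34×31.44 = −19.1784; K_B = 52.3584 − 3.34×(1.794 + 18.18) = −14.35476.
Balance: K_A = K_B − x×(3.34 − 2.16), so x = (K_B − K_A)/(3.34 − 2.16) = 4.82364/1.18 = 4.09 km.

4.09 km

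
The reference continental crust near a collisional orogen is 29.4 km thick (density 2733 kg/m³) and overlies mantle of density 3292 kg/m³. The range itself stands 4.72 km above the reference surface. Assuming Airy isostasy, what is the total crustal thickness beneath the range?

Root depth r = h ρ_c / (ρ_m − ρ_c) = 4.72 km × 2733 / 559 = 23.08 km.
Total thickness = T + h + r = 29.4 km + 4.72 km + 23.08 km = 57.2 km.

57.2 km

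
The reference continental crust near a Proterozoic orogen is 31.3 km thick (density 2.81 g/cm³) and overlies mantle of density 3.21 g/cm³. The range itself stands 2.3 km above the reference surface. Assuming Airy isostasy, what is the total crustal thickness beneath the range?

Root depth r = h ρ_c / (ρ_m − ρ_c) = 2.3 km × 2.81 / 0.4 = 16.16 km.
Total thickness = T + h + r = 31.3 km + 2.3 km + 16.16 km = 49.8 km.

49.8 km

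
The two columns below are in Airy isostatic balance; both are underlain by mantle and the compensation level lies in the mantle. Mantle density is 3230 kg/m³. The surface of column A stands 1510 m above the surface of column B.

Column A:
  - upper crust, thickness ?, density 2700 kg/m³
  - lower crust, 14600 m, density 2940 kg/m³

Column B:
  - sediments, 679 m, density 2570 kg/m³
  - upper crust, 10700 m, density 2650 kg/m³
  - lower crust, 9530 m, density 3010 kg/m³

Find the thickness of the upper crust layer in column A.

17700 m

Take the compensation level at the base of the deeper column (depth z_c below the surface of column A) and equate Σ ρ_i t_i down to z_c; mantle fills any gap and the z_c terms cancel.
Column A: x×2700 + 14600×2940 + (z_c − 14600 − x)×3230
Column B: 1510×0 + 679×2570 + 10700×2650 + 9530×3010 + (z_c − 1510 − 20909)×3230
The z_c×3230 term appears on both sides and cancels. Collect the known terms of each column as K = Σ(ρt)_known − 3230 × (depth of known layers): K_A = 42924000 − 3230×14600 = −4234000; K_B = 58785330 − 3230×(1510 + 20909) = −13628040.
Balance: K_A − x×(3230 − 2700) = K_B, so x = (K_A − K_B)/(3230 − 2700) = 9394040/530 = 17700 m.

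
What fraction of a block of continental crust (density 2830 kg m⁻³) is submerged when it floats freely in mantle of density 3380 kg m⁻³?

0.837

Submerged fraction = ρ_obj/ρ_fluid = 2830/3380 = 0.837.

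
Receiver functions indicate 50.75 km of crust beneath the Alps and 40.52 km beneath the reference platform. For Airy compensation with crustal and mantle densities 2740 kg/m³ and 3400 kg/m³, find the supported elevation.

Excess crust Δ = 50.75 km − 40.52 km = 10.23 km, split between elevation h and root r with h + r = Δ.
Airy balance ρ_c h = (ρ_m − ρ_c) r gives r = h ρ_c/(ρ_m − ρ_c), so h (1 + ρ_c/(ρ_m − ρ_c)) = Δ, i.e. h = Δ (ρ_m − ρ_c)/ρ_m.
h = 10.23 km × 660/3400 = 1.99 km.

1.99 km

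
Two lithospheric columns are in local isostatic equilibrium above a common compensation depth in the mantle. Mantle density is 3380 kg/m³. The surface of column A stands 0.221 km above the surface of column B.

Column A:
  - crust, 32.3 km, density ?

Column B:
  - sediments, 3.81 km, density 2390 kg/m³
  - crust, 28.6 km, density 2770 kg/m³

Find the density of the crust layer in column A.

2700 kg/m³

Take the compensation level at the base of the deeper column (depth z_c below the surface of column A) and equate Σ ρ_i t_i down to z_c; mantle fills any gap and the z_c terms cancel.
Column A: 32.3×ρ + (z_c − 32.3)×3380
Column B: 0.221×0 + 3.81×2390 + 28.6×2770 + (z_c − 0.221 − 32.41)×3380
The z_c×3380 term appears on both sides and cancels. Collect the known terms of each column as K = Σ(ρt)_known − 3380 × (depth of known layers): K_A = 0 − 3380×32.3 = −109174; K_B = 88327.9 − 3380×(0.221 + 32.41) = −21964.88.
Balance: K_A + 32.3×ρ = K_B, so ρ = (K_B − K_A)/32.3 = 87209.1/32.3 = 2700 kg/m³.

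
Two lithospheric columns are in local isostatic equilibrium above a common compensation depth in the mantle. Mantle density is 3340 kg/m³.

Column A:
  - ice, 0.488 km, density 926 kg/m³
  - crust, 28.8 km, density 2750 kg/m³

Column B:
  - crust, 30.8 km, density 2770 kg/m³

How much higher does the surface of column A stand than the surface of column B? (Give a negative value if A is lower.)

0.184 km

For any compensation level in the mantle, the mantle terms cancel and isostasy reduces to e = (Σt_A − Σt_B) − (Σ(ρt)_A − Σ(ρt)_B) / ρ_m.
Σt_A = 29.288 km; Σt_B = 30.8 km; Σ(ρt)_A = 79651.888; Σ(ρt)_B = 85316 (in km·kg/m³).
e = (29.288 − 30.8) − (79651.888 − 85316) / 3340 = 0.184 km.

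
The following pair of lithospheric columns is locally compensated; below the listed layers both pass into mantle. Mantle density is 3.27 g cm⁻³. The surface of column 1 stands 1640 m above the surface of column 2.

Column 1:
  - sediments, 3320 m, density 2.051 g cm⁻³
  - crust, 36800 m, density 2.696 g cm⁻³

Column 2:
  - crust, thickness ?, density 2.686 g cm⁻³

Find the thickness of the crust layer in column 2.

33900 m

Take the compensation level at the base of the deeper column (depth z_c below the surface of column 1) and equate Σ ρ_i t_i down to z_c; mantle fills any gap and the z_c terms cancel.
Column 1: 3320×2.051 + 36800×2.696 + (z_c − 40120)×3.27
Column 2: 1640×0 + x×2.686 + (z_c − 1640 − 0 − x)×3.27
The z_c×3.27 term appears on both sides and cancels. Collect the known terms of each column as K = Σ(ρt)_known − 3.27 × (depth of known layers): K_1 = 106022.12 − 3.27×40120 = −25170.28; K_2 = 0 − 3.27×(1640 + 0) = −5362.8.
Balance: K_1 = K_2 − x×(3.27 − 2.686), so x = (K_2 − K_1)/(3.27 − 2.686) = 19807.5/0.584 = 33900 m.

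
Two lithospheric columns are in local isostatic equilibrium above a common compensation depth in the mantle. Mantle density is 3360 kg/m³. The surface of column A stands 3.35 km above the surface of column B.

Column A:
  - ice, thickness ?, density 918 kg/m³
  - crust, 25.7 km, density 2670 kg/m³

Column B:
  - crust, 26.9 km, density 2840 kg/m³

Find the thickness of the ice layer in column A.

Take the compensation level at the base of the deeper column (depth z_c below the surface of column A) and equate Σ ρ_i t_i down to z_c; mantle fills any gap and the z_c terms cancel.
Column A: x×918 + 25.7×2670 + (z_c − 25.7 − x)×3360
Column B: 3.35×0 + 26.9×2840 + (z_c − 3.35 − 26.9)×3360
The z_c×3360 term appears on both sides and cancels. Collect the known terms of each column as K = Σ(ρt)_known − 3360 × (depth of known layers): K_A = 68619 − 3360×25.7 = −17733; K_B = 76396 − 3360×(3.35 + 26.9) = −25244.
Balance: K_A − x×(3360 − 918) = K_B, so x = (K_A − K_B)/(3360 − 918) = 7511/2442 = 3.08 km.

3.08 km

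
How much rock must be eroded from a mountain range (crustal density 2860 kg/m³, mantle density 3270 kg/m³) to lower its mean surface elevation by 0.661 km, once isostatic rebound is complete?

Net drop Δ = e − u = e − e ρ_c/ρ_m = e (ρ_m − ρ_c)/ρ_m.
e = Δ ρ_m/(ρ_m − ρ_c) = 0.661 km × 3270/410 = 5.27 km.

5.27 km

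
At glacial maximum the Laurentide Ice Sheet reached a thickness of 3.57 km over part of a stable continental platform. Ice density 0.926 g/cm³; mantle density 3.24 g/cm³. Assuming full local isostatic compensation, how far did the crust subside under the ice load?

Isostatic balance requires: the ice load ρ_ice t is balanced by mantle displaced below, ρ_m s.
s = t ρ_ice / ρ_m = 3.57 km × 0.926/3.24 = 1.02 km.

1.02 km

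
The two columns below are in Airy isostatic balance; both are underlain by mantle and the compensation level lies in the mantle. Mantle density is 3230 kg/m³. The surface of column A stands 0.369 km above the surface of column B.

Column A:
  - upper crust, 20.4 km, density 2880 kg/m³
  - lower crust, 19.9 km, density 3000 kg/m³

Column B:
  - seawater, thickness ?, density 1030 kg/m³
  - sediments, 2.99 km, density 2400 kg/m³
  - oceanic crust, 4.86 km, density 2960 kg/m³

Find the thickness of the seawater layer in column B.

3.06 km

Take the compensation level at the base of the deeper column (depth z_c below the surface of column A) and equate Σ ρ_i t_i down to z_c; mantle fills any gap and the z_c terms cancel.
Column A: 20.4×2880 + 19.9×3000 + (z_c − 40.3)×3230
Column B: 0.369×0 + x×1030 + 2.99×2400 + 4.86×2960 + (z_c − 0.369 − 7.85 − x)×3230
The z_c×3230 term appears on both sides and cancels. Collect the known terms of each column as K = Σ(ρt)_known − 3230 × (depth of known layers): K_A = 118452 − 3230×40.3 = −11717; K_B = 21561.6 − 3230×(0.369 + 7.85) = −4985.77.
Balance: K_A = K_B − x×(3230 − 1030), so x = (K_B − K_A)/(3230 − 1030) = 6731.23/2200 = 3.06 km.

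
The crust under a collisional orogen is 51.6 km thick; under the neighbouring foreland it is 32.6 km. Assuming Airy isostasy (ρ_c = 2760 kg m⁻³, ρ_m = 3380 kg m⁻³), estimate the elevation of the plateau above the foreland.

3.49 km

Excess crust Δ = 51.6 km − 32.6 km = 19 km, split between elevation h and root r with h + r = Δ.
Airy balance ρ_c h = (ρ_m − ρ_c) r gives r = h ρ_c/(ρ_m − ρ_c), so h (1 + ρ_c/(ρ_m − ρ_c)) = Δ, i.e. h = Δ (ρ_m − ρ_c)/ρ_m.
h = 19 km × 620/3380 = 3.49 km.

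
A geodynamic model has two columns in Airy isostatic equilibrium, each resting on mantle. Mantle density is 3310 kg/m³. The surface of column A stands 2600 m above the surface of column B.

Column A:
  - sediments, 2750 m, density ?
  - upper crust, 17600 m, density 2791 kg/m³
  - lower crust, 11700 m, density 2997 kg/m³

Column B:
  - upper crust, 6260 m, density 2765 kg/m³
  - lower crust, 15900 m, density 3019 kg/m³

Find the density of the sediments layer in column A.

Take the compensation level at the base of the deeper column (depth z_c below the surface of column A) and equate Σ ρ_i t_i down to z_c; mantle fills any gap and the z_c terms cancel.
Column A: 2750×ρ + 17600×2791 + 11700×2997 + (z_c − 32050)×3310
Column B: 2600×0 + 6260×2765 + 15900×3019 + (z_c − 2600 − 22160)×3310
The z_c×3310 term appears on both sides and cancels. Collect the known terms of each column as K = Σ(ρt)_known − 3310 × (depth of known layers): K_A = 84186500 − 3310×32050 = −21899000; K_B = 65311000 − 3310×(2600 + 22160) = −16644600.
Balance: K_A + 2750×ρ = K_B, so ρ = (K_B − K_A)/2750 = 5254400/2750 = 1910 kg/m³.

1910 kg/m³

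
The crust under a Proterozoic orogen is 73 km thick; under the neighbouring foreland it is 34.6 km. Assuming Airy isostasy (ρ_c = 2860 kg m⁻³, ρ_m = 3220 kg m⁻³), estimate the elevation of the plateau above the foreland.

Excess crust Δ = 73 km − 34.6 km = 38.4 km, split between elevation h and root r with h + r = Δ.
Airy balance ρ_c h = (ρ_m − ρ_c) r gives r = h ρ_c/(ρ_m − ρ_c), so h (1 + ρ_c/(ρ_m − ρ_c)) = Δ, i.e. h = Δ (ρ_m − ρ_c)/ρ_m.
h = 38.4 km × 360/3220 = 4.29 km.

4.29 km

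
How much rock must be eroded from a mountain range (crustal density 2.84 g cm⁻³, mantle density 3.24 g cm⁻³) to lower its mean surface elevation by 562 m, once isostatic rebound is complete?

4550 m

Net drop Δ = e − u = e − e ρ_c/ρ_m = e (ρ_m − ρ_c)/ρ_m.
e = Δ ρ_m/(ρ_m − ρ_c) = 562 m × 3.24/0.4 = 4550 m.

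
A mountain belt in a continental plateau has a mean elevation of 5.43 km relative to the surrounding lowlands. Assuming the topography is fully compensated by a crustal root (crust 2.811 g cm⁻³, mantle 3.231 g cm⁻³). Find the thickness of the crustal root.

36.3 km

Isostatic balance requires: the weight of the topography is balanced by the buoyancy of the root, ρ_c h = (ρ_m − ρ_c) r.
r = h · ρ_c / (ρ_m − ρ_c) = 5.43 km × 2.811 / (3.231 − 2.811) = 36.3 km.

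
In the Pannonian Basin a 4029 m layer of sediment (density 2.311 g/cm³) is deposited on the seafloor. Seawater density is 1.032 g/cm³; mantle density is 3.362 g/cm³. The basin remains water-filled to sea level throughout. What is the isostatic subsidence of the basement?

2210 m

Submarine loading: the sediment displaces seawater, and the subsidence is in turn flooded, so s (ρ_m − ρ_w) = t (ρ_sed − ρ_w).
s = 4029 m × (2.311 − 1.032) / (3.362 − 1.032) = 2210 m.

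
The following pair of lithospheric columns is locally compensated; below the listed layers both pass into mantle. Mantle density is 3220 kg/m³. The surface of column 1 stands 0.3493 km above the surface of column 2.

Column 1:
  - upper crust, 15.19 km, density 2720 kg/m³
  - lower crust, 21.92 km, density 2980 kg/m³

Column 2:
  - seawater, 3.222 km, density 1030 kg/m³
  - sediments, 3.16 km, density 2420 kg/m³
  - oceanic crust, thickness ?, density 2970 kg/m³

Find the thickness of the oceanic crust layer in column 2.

Take the compensation level at the base of the deeper column (depth z_c below the surface of column 1) and equate Σ ρ_i t_i down to z_c; mantle fills any gap and the z_c terms cancel.
Column 1: 15.19×2720 + 21.92×2980 + (z_c − 37.11)×3220
Column 2: 0.3493×0 + 3.222×1030 + 3.16×2420 + x×2970 + (z_c − 0.3493 − 6.382 − x)×3220
The z_c×3220 term appears on both sides and cancels. Collect the known terms of each column as K = Σ(ρt)_known − 3220 × (depth of known layers): K_1 = 106638.4 − 3220×37.11 = −12855.8; K_2 = 10965.86 − 3220×(0.3493 + 6.382) = −10708.926.
Balance: K_1 = K_2 − x×(3220 − 2970), so x = (K_2 − K_1)/(3220 − 2970) = 2146.87/250 = 8.59 km.

8.59 km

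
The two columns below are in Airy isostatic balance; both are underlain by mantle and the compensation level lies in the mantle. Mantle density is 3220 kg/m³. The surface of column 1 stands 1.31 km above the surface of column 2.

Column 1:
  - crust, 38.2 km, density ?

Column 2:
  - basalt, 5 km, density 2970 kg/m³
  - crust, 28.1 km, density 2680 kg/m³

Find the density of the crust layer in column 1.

Take the compensation level at the base of the deeper column (depth z_c below the surface of column 1) and equate Σ ρ_i t_i down to z_c; mantle fills any gap and the z_c terms cancel.
Column 1: 38.2×ρ + (z_c − 38.2)×3220
Column 2: 1.31×0 + 5×2970 + 28.1×2680 + (z_c − 1.31 − 33.1)×3220
The z_c×3220 term appears on both sides and cancels. Collect the known terms of each column as K = Σ(ρt)_known − 3220 × (depth of known layers): K_1 = 0 − 3220×38.2 = −123004; K_2 = 90158 − 3220×(1.31 + 33.1) = −20642.2.
Balance: K_1 + 38.2×ρ = K_2, so ρ = (K_2 − K_1)/38.2 = 102362/38.2 = 2680 kg/m³.

2680 kg/m³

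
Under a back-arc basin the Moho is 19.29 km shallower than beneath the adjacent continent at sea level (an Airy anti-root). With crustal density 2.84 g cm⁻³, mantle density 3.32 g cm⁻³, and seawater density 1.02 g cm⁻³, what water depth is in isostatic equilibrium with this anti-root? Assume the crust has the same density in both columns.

Replacing a thickness d of crust by seawater at the top must be balanced by replacing crust with mantle at the base: d (ρ_c − ρ_w) = a (ρ_m − ρ_c).
d = a (ρ_m − ρ_c)/(ρ_c − ρ_w) = 19.29 km × 0.48/1.82 = 5.09 km.

5.09 km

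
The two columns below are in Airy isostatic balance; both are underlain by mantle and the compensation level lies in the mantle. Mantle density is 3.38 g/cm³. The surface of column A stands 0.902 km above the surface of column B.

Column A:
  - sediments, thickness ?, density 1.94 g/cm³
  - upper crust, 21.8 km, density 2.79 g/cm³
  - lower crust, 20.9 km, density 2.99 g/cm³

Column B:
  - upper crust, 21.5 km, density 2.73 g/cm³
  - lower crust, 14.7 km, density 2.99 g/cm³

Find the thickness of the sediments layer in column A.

Take the compensation level at the base of the deeper column (depth z_c below the surface of column A) and equate Σ ρ_i t_i down to z_c; mantle fills any gap and the z_c terms cancel.
Column A: x×1.94 + 21.8×2.79 + 20.9×2.99 + (z_c − 42.7 − x)×3.38
Column B: 0.902×0 + 21.5×2.73 + 14.7×2.99 + (z_c − 0.902 − 36.2)×3.38
The z_c×3.38 term appears on both sides and cancels. Collect the known terms of each column as K = Σ(ρt)_known − 3.38 × (depth of known layers): K_A = 123.313 − 3.38×42.7 = −21.013; K_B = 102.648 − 3.38×(0.902 + 36.2) = −22.75676.
Balance: K_A − x×(3.38 − 1.94) = K_B, so x = (K_A − K_B)/(3.38 − 1.94) = 1.74376/1.44 = 1.21 km.

1.21 km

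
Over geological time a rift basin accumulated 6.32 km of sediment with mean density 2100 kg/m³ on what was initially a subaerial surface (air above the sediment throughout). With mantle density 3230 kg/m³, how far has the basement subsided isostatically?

Subaerial load: s = t ρ_sed / ρ_m = 6.32 km × 2100/3230 = 4.11 km.

4.11 km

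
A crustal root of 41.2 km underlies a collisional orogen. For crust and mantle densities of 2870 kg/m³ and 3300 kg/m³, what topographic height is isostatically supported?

6.17 km

For local isostatic compensation: ρ_c h = (ρ_m − ρ_c) r.
h = r (ρ_m − ρ_c) / ρ_c = 41.2 km × (3300 − 2870) / 2870 = 6.17 km.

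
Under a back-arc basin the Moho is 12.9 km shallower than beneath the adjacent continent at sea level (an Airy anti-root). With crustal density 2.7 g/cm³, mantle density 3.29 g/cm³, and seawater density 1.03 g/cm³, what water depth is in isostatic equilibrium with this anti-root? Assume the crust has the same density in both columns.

Replacing a thickness d of crust by seawater at the top must be balanced by replacing crust with mantle at the base: d (ρ_c − ρ_w) = a (ρ_m − ρ_c).
d = a (ρ_m − ρ_c)/(ρ_c − ρ_w) = 12.9 km × 0.59/1.67 = 4.56 km.

4.56 km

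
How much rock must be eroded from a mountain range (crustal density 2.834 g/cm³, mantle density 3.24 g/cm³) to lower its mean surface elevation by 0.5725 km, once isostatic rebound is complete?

Net drop Δ = e − u = e − e ρ_c/ρ_m = e (ρ_m − ρ_c)/ρ_m.
e = Δ ρ_m/(ρ_m − ρ_c) = 0.5725 km × 3.24/0.406 = 4.57 km.

4.57 km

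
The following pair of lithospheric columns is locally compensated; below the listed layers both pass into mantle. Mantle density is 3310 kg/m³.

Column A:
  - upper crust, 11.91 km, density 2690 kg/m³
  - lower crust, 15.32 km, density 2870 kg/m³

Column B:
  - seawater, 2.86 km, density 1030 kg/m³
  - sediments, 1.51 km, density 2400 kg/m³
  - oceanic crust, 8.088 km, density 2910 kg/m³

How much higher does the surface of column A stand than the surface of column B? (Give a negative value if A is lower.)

For any compensation level in the mantle, the mantle terms cancel and isostasy reduces to e = (Σt_A − Σt_B) − (Σ(ρt)_A − Σ(ρt)_B) / ρ_m.
Σt_A = 27.23 km; Σt_B = 12.458 km; Σ(ρt)_A = 76006.3; Σ(ρt)_B = 30105.88 (in km·kg/m³).
e = (27.23 − 12.458) − (76006.3 − 30105.88) / 3310 = 0.905 km.

0.905 km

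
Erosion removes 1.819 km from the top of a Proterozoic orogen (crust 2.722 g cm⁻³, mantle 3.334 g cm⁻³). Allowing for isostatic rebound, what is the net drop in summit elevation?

0.334 km

Rebound u = e ρ_c/ρ_m = 1.819 km × 2.722/3.334 = 1.485 km.
Net surface drop = e − u = 1.819 km − 1.485 km = e (ρ_m − ρ_c)/ρ_m = 0.334 km.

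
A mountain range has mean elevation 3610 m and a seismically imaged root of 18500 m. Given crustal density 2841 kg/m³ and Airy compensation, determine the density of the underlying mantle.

Airy balance: ρ_c h = (ρ_m − ρ_c) r → ρ_m = ρ_c (1 + h/r).
ρ_m = 2841 × (1 + 3610 m/18500 m) = 3400 kg/m³.

3400 kg/m³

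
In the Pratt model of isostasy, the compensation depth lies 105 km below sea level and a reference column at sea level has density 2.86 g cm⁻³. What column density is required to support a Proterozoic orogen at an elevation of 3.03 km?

2.78 g cm⁻³

Pratt balance: ρ_ref D = ρ (D + h).
ρ = ρ_ref D/(D + h) = 2.86 × 105 km/(105 km + 3.03 km) = 2.78 g cm⁻³.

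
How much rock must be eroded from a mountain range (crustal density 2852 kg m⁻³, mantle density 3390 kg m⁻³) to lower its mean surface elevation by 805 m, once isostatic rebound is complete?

Net drop Δ = e − u = e − e ρ_c/ρ_m = e (ρ_m − ρ_c)/ρ_m.
e = Δ ρ_m/(ρ_m − ρ_c) = 805 m × 3390/538 = 5070 m.

5070 m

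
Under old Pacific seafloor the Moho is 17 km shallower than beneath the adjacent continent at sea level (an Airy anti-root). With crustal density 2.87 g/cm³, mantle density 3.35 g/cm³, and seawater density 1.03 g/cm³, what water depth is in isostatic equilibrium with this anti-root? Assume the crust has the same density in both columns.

4.43 km

Replacing a thickness d of crust by seawater at the top must be balanced by replacing crust with mantle at the base: d (ρ_c − ρ_w) = a (ρ_m − ρ_c).
d = a (ρ_m − ρ_c)/(ρ_c − ρ_w) = 17 km × 0.48/1.84 = 4.43 km.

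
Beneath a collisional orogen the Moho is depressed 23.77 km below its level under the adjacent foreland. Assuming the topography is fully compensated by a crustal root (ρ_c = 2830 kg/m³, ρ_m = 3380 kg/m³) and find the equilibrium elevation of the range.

Balancing pressure at the compensation depth: ρ_c h = (ρ_m − ρ_c) r.
h = r (ρ_m − ρ_c) / ρ_c = 23.77 km × (3380 − 2830) / 2830 = 4.62 km.

4.62 km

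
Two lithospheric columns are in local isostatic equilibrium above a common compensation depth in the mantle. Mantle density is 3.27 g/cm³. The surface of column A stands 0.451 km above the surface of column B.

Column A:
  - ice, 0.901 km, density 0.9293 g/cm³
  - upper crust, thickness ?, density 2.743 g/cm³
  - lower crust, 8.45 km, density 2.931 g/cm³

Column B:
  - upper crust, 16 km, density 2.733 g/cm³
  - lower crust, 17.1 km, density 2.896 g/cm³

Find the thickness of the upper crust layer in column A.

21.8 km

Take the compensation level at the base of the deeper column (depth z_c below the surface of column A) and equate Σ ρ_i t_i down to z_c; mantle fills any gap and the z_c terms cancel.
Column A: 0.901×0.9293 + x×2.743 + 8.45×2.931 + (z_c − 9.351 − x)×3.27
Column B: 0.451×0 + 16×2.733 + 17.1×2.896 + (z_c − 0.451 − 33.1)×3.27
The z_c×3.27 term appears on both sides and cancels. Collect the known terms of each column as K = Σ(ρt)_known − 3.27 × (depth of known layers): K_A = 25.6042493 − 3.27×9.351 = −4.9735207; K_B = 93.2496 − 3.27×(0.451 + 33.1) = −16.46217.
Balance: K_A − x×(3.27 − 2.743) = K_B, so x = (K_A − K_B)/(3.27 − 2.743) = 11.4886/0.527 = 21.8 km.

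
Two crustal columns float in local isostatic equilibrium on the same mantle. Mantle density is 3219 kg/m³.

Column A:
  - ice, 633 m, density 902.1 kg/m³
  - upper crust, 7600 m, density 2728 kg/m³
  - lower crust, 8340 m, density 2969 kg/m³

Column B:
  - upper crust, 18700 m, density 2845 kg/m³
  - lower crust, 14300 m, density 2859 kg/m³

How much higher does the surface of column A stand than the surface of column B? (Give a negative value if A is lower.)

For any compensation level in the mantle, the mantle terms cancel and isostasy reduces to e = (Σt_A − Σt_B) − (Σ(ρt)_A − Σ(ρt)_B) / ρ_m.
Σt_A = 16573 m; Σt_B = 33000 m; Σ(ρt)_A = 46065289.3; Σ(ρt)_B = 94085200 (in m·kg/m³).
e = (16573 − 33000) − (46065289.3 − 94085200) / 3219 = −1510 m.

−1510 m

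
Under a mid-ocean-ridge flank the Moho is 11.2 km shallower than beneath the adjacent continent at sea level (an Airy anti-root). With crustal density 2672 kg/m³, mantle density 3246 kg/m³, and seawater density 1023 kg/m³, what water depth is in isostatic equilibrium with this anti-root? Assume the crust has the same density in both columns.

Replacing a thickness d of crust by seawater at the top must be balanced by replacing crust with mantle at the base: d (ρ_c − ρ_w) = a (ρ_m − ρ_c).
d = a (ρ_m − ρ_c)/(ρ_c − ρ_w) = 11.2 km × 574/1649 = 3.9 km.

3.9 km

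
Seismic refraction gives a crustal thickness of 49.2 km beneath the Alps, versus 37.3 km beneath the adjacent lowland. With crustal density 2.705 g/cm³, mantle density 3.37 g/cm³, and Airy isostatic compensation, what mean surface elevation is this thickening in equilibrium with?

Excess crust Δ = 49.2 km − 37.3 km = 11.9 km, split between elevation h and root r with h + r = Δ.
Airy balance ρ_c h = (ρ_m − ρ_c) r gives r = h ρ_c/(ρ_m − ρ_c), so h (1 + ρ_c/(ρ_m − ρ_c)) = Δ, i.e. h = Δ (ρ_m − ρ_c)/ρ_m.
h = 11.9 km × 0.665/3.37 = 2.35 km.

2.35 km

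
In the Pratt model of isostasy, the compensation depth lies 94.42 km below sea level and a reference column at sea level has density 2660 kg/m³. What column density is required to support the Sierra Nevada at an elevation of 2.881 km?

2580 kg/m³

Pratt balance: ρ_ref D = ρ (D + h).
ρ = ρ_ref D/(D + h) = 2660 × 94.42 km/(94.42 km + 2.881 km) = 2580 kg/m³.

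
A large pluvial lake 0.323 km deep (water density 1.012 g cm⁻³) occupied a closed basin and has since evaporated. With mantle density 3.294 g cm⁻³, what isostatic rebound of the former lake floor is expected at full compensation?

0.0992 km

u = d ρ_w/ρ_m = 0.323 km × 1.012/3.294 = 0.0992 km.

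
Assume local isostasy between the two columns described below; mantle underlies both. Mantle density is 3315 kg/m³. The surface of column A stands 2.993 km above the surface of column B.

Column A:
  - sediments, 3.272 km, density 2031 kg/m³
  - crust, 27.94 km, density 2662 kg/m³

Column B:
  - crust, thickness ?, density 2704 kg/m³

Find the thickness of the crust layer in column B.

Take the compensation level at the base of the deeper column (depth z_c below the surface of column A) and equate Σ ρ_i t_i down to z_c; mantle fills any gap and the z_c terms cancel.
Column A: 3.272×2031 + 27.94×2662 + (z_c − 31.212)×3315
Column B: 2.993×0 + x×2704 + (z_c − 2.993 − 0 − x)×3315
The z_c×3315 term appears on both sides and cancels. Collect the known terms of each column as K = Σ(ρt)_known − 3315 × (depth of known layers): K_A = 81021.712 − 3315×31.212 = −22446.068; K_B = 0 − 3315×(2.993 + 0) = −9921.795.
Balance: K_A = K_B − x×(3315 − 2704), so x = (K_B − K_A)/(3315 − 2704) = 12524.3/611 = 20.5 km.

20.5 km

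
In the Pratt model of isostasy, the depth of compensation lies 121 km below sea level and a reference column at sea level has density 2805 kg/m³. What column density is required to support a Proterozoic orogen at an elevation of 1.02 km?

Pratt balance: ρ_ref D = ρ (D + h).
ρ = ρ_ref D/(D + h) = 2805 × 121 km/(121 km + 1.02 km) = 2780 kg/m³.

2780 kg/m³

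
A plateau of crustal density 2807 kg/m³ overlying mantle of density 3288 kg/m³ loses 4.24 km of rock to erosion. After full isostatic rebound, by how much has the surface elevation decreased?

0.62 km

Rebound u = e ρ_c/ρ_m = 4.24 km × 2807/3288 = 3.62 km.
Net surface drop = e − u = 4.24 km − 3.62 km = e (ρ_m − ρ_c)/ρ_m = 0.62 km.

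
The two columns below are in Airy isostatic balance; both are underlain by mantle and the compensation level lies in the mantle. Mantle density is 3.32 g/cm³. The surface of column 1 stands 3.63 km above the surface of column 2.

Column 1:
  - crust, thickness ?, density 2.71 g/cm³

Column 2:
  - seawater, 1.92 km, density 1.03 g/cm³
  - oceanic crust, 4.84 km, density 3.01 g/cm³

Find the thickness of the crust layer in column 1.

29.4 km

Take the compensation level at the base of the deeper column (depth z_c below the surface of column 1) and equate Σ ρ_i t_i down to z_c; mantle fills any gap and the z_c terms cancel.
Column 1: x×2.71 + (z_c − 0 − x)×3.32
Column 2: 3.63×0 + 1.92×1.03 + 4.84×3.01 + (z_c − 3.63 − 6.76)×3.32
The z_c×3.32 term appears on both sides and cancels. Collect the known terms of each column as K = Σ(ρt)_known − 3.32 × (depth of known layers): K_1 = 0 − 3.32×0 = 0; K_2 = 16.546 − 3.32×(3.63 + 6.76) = −17.9488.
Balance: K_1 − x×(3.32 − 2.71) = K_2, so x = (K_1 − K_2)/(3.32 − 2.71) = 17.9488/0.61 = 29.4 km.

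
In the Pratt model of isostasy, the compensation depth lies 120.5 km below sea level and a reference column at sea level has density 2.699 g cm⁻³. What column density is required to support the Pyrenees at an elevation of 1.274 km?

2.67 g cm⁻³

Pratt balance: ρ_ref D = ρ (D + h).
ρ = ρ_ref D/(D + h) = 2.699 × 120.5 km/(120.5 km + 1.274 km) = 2.67 g cm⁻³.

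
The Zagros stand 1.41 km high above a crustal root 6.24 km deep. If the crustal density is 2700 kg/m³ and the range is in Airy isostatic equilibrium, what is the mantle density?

3310 kg/m³

Airy balance: ρ_c h = (ρ_m − ρ_c) r → ρ_m = ρ_c (1 + h/r).
ρ_m = 2700 × (1 + 1.41 km/6.24 km) = 3310 kg/m³.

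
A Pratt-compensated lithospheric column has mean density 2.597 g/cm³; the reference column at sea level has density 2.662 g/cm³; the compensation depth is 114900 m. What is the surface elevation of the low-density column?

2880 m

ρ_ref D = ρ (D + h) → h = D (ρ_ref − ρ)/ρ.
h = 114900 m × (2.662 − 2.597)/2.597 = 2880 m.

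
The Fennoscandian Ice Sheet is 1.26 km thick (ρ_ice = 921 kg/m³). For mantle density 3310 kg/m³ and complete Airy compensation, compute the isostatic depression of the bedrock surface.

0.351 km

Equating mass per unit area of the two columns: the ice load ρ_ice t is balanced by mantle displaced below, ρ_m s.
s = t ρ_ice / ρ_m = 1.26 km × 921/3310 = 0.351 km.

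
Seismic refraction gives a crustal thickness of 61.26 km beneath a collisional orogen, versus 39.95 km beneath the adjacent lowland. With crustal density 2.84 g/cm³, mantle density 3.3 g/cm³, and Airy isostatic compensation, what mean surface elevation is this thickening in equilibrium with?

Excess crust Δ = 61.26 km − 39.95 km = 21.31 km, split between elevation h and root r with h + r = Δ.
Airy balance ρ_c h = (ρ_m − ρ_c) r gives r = h ρ_c/(ρ_m − ρ_c), so h (1 + ρ_c/(ρ_m − ρ_c)) = Δ, i.e. h = Δ (ρ_m − ρ_c)/ρ_m.
h = 21.31 km × 0.46/3.3 = 2.97 km.

2.97 km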